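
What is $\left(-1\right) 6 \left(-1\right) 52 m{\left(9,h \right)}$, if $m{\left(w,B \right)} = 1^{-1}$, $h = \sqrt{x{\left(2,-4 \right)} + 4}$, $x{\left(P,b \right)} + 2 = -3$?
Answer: $312$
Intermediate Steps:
$x{\left(P,b \right)} = -5$ ($x{\left(P,b \right)} = -2 - 3 = -5$)
$h = i$ ($h = \sqrt{-5 + 4} = \sqrt{-1} = i \approx 1.0 i$)
$m{\left(w,B \right)} = 1$
$\left(-1\right) 6 \left(-1\right) 52 m{\left(9,h \right)} = \left(-1\right) 6 \left(-1\right) 52 \cdot 1 = \left(-6\right) \left(-1\right) 52 \cdot 1 = 6 \cdot 52 \cdot 1 = 312 \cdot 1 = 312$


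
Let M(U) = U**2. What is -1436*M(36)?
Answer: -1861056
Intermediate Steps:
-1436*M(36) = -1436*36**2 = -1436*1296 = -1861056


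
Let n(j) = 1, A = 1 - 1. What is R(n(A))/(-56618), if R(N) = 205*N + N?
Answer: -103/28309 ≈ -0.0036384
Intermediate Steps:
A = 0
R(N) = 206*N
R(n(A))/(-56618) = (206*1)/(-56618) = 206*(-1/56618) = -103/28309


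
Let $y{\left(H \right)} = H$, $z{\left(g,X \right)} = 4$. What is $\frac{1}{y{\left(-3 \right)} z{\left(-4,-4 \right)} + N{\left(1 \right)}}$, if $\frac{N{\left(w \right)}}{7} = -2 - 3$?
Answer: $- \frac{1}{47} \approx -0.021277$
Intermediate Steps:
$N{\left(w \right)} = -35$ ($N{\left(w \right)} = 7 \left(-2 - 3\right) = 7 \left(-5\right) = -35$)
$\frac{1}{y{\left(-3 \right)} z{\left(-4,-4 \right)} + N{\left(1 \right)}} = \frac{1}{\left(-3\right) 4 - 35} = \frac{1}{-12 - 35} = \frac{1}{-47} = - \frac{1}{47}$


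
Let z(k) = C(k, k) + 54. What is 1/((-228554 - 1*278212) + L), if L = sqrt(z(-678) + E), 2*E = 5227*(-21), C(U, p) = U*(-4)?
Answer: -337844/171207887249 - I*sqrt(208470)/513623661747 ≈ -1.9733e-6 - 8.8895e-10*I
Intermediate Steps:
C(U, p) = -4*U
z(k) = 54 - 4*k (z(k) = -4*k + 54 = 54 - 4*k)
E = -109767/2 (E = (5227*(-21))/2 = (1/2)*(-109767) = -109767/2 ≈ -54884.)
L = I*sqrt(208470)/2 (L = sqrt((54 - 4*(-678)) - 109767/2) = sqrt((54 + 2712) - 109767/2) = sqrt(2766 - 109767/2) = sqrt(-104235/2) = I*sqrt(208470)/2 ≈ 228.29*I)
1/((-228554 - 1*278212) + L) = 1/((-228554 - 1*278212) + I*sqrt(208470)/2) = 1/((-228554 - 278212) + I*sqrt(208470)/2) = 1/(-506766 + I*sqrt(208470)/2)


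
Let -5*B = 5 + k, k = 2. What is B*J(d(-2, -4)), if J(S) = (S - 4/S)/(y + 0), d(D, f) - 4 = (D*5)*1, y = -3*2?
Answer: -56/45 ≈ -1.2444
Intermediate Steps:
y = -6
d(D, f) = 4 + 5*D (d(D, f) = 4 + (D*5)*1 = 4 + (5*D)*1 = 4 + 5*D)
J(S) = -S/6 + 2/(3*S) (J(S) = (S - 4/S)/(-6 + 0) = (S - 4/S)/(-6) = (S - 4/S)*(-⅙) = -S/6 + 2/(3*S))
B = -7/5 (B = -(5 + 2)/5 = -⅕*7 = -7/5 ≈ -1.4000)
B*J(d(-2, -4)) = -7*(4 - (4 + 5*(-2))²)/(30*(4 + 5*(-2))) = -7*(4 - (4 - 10)²)/(30*(4 - 10)) = -7*(4 - 1*(-6)²)/(30*(-6)) = -7*(-1)*(4 - 1*36)/(30*6) = -7*(-1)*(4 - 36)/(30*6) = -7*(-1)*(-32)/(30*6) = -7/5*8/9 = -56/45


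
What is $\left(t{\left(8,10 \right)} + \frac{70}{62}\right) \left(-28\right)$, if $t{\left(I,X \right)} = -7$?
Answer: $\frac{5096}{31} \approx 164.39$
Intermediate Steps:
$\left(t{\left(8,10 \right)} + \frac{70}{62}\right) \left(-28\right) = \left(-7 + \frac{70}{62}\right) \left(-28\right) = \left(-7 + 70 \cdot \frac{1}{62}\right) \left(-28\right) = \left(-7 + \frac{35}{31}\right) \left(-28\right) = \left(- \frac{182}{31}\right) \left(-28\right) = \frac{5096}{31}$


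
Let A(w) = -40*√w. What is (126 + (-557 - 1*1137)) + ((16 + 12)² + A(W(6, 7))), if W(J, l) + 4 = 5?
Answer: -824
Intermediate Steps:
W(J, l) = 1 (W(J, l) = -4 + 5 = 1)
(126 + (-557 - 1*1137)) + ((16 + 12)² + A(W(6, 7))) = (126 + (-557 - 1*1137)) + ((16 + 12)² - 40*√1) = (126 + (-557 - 1137)) + (28² - 40*1) = (126 - 1694) + (784 - 40) = -1568 + 744 = -824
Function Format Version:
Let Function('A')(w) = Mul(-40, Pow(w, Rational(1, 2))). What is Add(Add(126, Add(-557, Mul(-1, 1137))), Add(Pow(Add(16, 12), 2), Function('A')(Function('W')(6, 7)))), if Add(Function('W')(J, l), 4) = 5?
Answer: -824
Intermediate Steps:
Function('W')(J, l) = 1 (Function('W')(J, l) = Add(-4, 5) = 1)
Add(Add(126, Add(-557, Mul(-1, 1137))), Add(Pow(Add(16, 12), 2), Function('A')(Function('W')(6, 7)))) = Add(Add(126, Add(-557, Mul(-1, 1137))), Add(Pow(Add(16, 12), 2), Mul(-40, Pow(1, Rational(1, 2))))) = Add(Add(126, Add(-557, -1137)), Add(Pow(28, 2), Mul(-40, 1))) = Add(Add(126, -1694), Add(784, -40)) = Add(-1568, 744) = -824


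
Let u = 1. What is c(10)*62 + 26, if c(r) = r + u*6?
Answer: 1018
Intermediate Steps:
c(r) = 6 + r (c(r) = r + 1*6 = r + 6 = 6 + r)
c(10)*62 + 26 = (6 + 10)*62 + 26 = 16*62 + 26 = 992 + 26 = 1018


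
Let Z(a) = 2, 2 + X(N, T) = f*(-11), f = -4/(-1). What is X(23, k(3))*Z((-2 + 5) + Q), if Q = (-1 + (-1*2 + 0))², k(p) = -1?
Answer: -92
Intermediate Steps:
f = 4 (f = -4*(-1) = 4)
Q = 9 (Q = (-1 + (-2 + 0))² = (-1 - 2)² = (-3)² = 9)
X(N, T) = -46 (X(N, T) = -2 + 4*(-11) = -2 - 44 = -46)
X(23, k(3))*Z((-2 + 5) + Q) = -46*2 = -92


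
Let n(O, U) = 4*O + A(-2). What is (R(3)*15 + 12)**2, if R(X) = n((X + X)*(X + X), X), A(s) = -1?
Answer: 4652649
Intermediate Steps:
n(O, U) = -1 + 4*O (n(O, U) = 4*O - 1 = -1 + 4*O)
R(X) = -1 + 16*X**2 (R(X) = -1 + 4*((X + X)*(X + X)) = -1 + 4*((2*X)*(2*X)) = -1 + 4*(4*X**2) = -1 + 16*X**2)
(R(3)*15 + 12)**2 = ((-1 + 16*3**2)*15 + 12)**2 = ((-1 + 16*9)*15 + 12)**2 = ((-1 + 144)*15 + 12)**2 = (143*15 + 12)**2 = (2145 + 12)**2 = 2157**2 = 4652649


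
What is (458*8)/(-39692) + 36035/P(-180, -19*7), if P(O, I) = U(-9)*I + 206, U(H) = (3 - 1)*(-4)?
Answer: 71282397/2520442 ≈ 28.282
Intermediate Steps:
U(H) = -8 (U(H) = 2*(-4) = -8)
P(O, I) = 206 - 8*I (P(O, I) = -8*I + 206 = 206 - 8*I)
(458*8)/(-39692) + 36035/P(-180, -19*7) = (458*8)/(-39692) + 36035/(206 - (-152)*7) = 3664*(-1/39692) + 36035/(206 - 8*(-133)) = -916/9923 + 36035/(206 + 1064) = -916/9923 + 36035/1270 = -916/9923 + 36035*(1/1270) = -916/9923 + 7207/254 = 71282397/2520442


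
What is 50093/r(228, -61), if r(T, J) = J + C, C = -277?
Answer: -50093/338 ≈ -148.20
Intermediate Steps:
r(T, J) = -277 + J (r(T, J) = J - 277 = -277 + J)
50093/r(228, -61) = 50093/(-277 - 61) = 50093/(-338) = 50093*(-1/338) = -50093/338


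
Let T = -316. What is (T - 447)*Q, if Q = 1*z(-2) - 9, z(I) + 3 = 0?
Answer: 9156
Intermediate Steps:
z(I) = -3 (z(I) = -3 + 0 = -3)
Q = -12 (Q = 1*(-3) - 9 = -3 - 9 = -12)
(T - 447)*Q = (-316 - 447)*(-12) = -763*(-12) = 9156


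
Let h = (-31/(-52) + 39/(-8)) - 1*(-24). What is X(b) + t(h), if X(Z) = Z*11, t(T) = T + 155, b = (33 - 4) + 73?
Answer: 134859/104 ≈ 1296.7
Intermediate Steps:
b = 102 (b = 29 + 73 = 102)
h = 2051/104 (h = (-31*(-1/52) + 39*(-1/8)) + 24 = (31/52 - 39/8) + 24 = -445/104 + 24 = 2051/104 ≈ 19.721)
t(T) = 155 + T
X(Z) = 11*Z
X(b) + t(h) = 11*102 + (155 + 2051/104) = 1122 + 18171/104 = 134859/104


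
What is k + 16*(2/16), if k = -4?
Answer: -2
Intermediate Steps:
k + 16*(2/16) = -4 + 16*(2/16) = -4 + 16*(2*(1/16)) = -4 + 16*(1/8) = -4 + 2 = -2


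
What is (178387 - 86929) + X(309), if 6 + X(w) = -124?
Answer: 91328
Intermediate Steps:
X(w) = -130 (X(w) = -6 - 124 = -130)
(178387 - 86929) + X(309) = (178387 - 86929) - 130 = 91458 - 130 = 91328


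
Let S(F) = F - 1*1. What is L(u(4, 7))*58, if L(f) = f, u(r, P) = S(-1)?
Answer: -116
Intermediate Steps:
S(F) = -1 + F (S(F) = F - 1 = -1 + F)
u(r, P) = -2 (u(r, P) = -1 - 1 = -2)
L(u(4, 7))*58 = -2*58 = -116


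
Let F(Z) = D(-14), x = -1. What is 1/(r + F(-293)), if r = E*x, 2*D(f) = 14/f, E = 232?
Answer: -2/465 ≈ -0.0043011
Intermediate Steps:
D(f) = 7/f (D(f) = (14/f)/2 = 7/f)
F(Z) = -1/2 (F(Z) = 7/(-14) = 7*(-1/14) = -1/2)
r = -232 (r = 232*(-1) = -232)
1/(r + F(-293)) = 1/(-232 - 1/2) = 1/(-465/2) = -2/465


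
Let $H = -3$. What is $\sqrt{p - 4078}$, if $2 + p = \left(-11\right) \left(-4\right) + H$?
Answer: $i \sqrt{4039} \approx 63.553 i$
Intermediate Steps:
$p = 39$ ($p = -2 - -41 = -2 + \left(44 - 3\right) = -2 + 41 = 39$)
$\sqrt{p - 4078} = \sqrt{39 - 4078} = \sqrt{-4039} = i \sqrt{4039}$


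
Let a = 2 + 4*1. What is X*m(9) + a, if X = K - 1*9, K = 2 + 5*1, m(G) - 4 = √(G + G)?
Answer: -2 - 6*√2 ≈ -10.485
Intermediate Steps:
a = 6 (a = 2 + 4 = 6)
m(G) = 4 + √2*√G (m(G) = 4 + √(G + G) = 4 + √(2*G) = 4 + √2*√G)
K = 7 (K = 2 + 5 = 7)
X = -2 (X = 7 - 1*9 = 7 - 9 = -2)
X*m(9) + a = -2*(4 + √2*√9) + 6 = -2*(4 + √2*3) + 6 = -2*(4 + 3*√2) + 6 = (-8 - 6*√2) + 6 = -2 - 6*√2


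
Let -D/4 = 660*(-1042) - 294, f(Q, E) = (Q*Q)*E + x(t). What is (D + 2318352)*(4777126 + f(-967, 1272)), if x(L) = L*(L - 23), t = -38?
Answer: 6055145384402016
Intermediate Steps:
x(L) = L*(-23 + L)
f(Q, E) = 2318 + E*Q² (f(Q, E) = (Q*Q)*E - 38*(-23 - 38) = Q²*E - 38*(-61) = E*Q² + 2318 = 2318 + E*Q²)
D = 2752056 (D = -4*(660*(-1042) - 294) = -4*(-687720 - 294) = -4*(-688014) = 2752056)
(D + 2318352)*(4777126 + f(-967, 1272)) = (2752056 + 2318352)*(4777126 + (2318 + 1272*(-967)²)) = 5070408*(4777126 + (2318 + 1272*935089)) = 5070408*(4777126 + (2318 + 1189433208)) = 5070408*(4777126 + 1189435526) = 5070408*1194212652 = 6055145384402016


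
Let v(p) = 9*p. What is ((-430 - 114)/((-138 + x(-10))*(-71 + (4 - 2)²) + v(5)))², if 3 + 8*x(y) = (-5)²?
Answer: 4734976/1326926329 ≈ 0.0035684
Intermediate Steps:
x(y) = 11/4 (x(y) = -3/8 + (⅛)*(-5)² = -3/8 + (⅛)*25 = -3/8 + 25/8 = 11/4)
((-430 - 114)/((-138 + x(-10))*(-71 + (4 - 2)²) + v(5)))² = ((-430 - 114)/((-138 + 11/4)*(-71 + (4 - 2)²) + 9*5))² = (-544/(-541*(-71 + 2²)/4 + 45))² = (-544/(-541*(-71 + 4)/4 + 45))² = (-544/(-541/4*(-67) + 45))² = (-544/(36247/4 + 45))² = (-544/36427/4)² = (-544*4/36427)² = (-2176/36427)² = 4734976/1326926329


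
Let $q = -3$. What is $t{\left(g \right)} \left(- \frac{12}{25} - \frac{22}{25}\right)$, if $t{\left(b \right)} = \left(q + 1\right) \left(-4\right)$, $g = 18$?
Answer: $- \frac{272}{25} \approx -10.88$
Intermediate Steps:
$t{\left(b \right)} = 8$ ($t{\left(b \right)} = \left(-3 + 1\right) \left(-4\right) = \left(-2\right) \left(-4\right) = 8$)
$t{\left(g \right)} \left(- \frac{12}{25} - \frac{22}{25}\right) = 8 \left(- \frac{12}{25} - \frac{22}{25}\right) = 8 \left(- \frac{34}{25}\right) = - \frac{272}{25}$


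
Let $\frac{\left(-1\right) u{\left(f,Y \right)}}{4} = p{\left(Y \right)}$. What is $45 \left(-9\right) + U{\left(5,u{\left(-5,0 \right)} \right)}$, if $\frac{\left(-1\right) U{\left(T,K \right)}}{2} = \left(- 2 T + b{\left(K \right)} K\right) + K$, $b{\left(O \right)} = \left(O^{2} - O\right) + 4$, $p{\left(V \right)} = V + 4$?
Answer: $8479$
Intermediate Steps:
$p{\left(V \right)} = 4 + V$
$u{\left(f,Y \right)} = -16 - 4 Y$ ($u{\left(f,Y \right)} = - 4 \left(4 + Y\right) = -16 - 4 Y$)
$b{\left(O \right)} = 4 + O^{2} - O$
$U{\left(T,K \right)} = - 2 K + 4 T - 2 K \left(4 + K^{2} - K\right)$ ($U{\left(T,K \right)} = - 2 \left(\left(- 2 T + \left(4 + K^{2} - K\right) K\right) + K\right) = - 2 \left(\left(- 2 T + K \left(4 + K^{2} - K\right)\right) + K\right) = - 2 \left(K - 2 T + K \left(4 + K^{2} - K\right)\right) = - 2 K + 4 T - 2 K \left(4 + K^{2} - K\right)$)
$45 \left(-9\right) + U{\left(5,u{\left(-5,0 \right)} \right)} = 45 \left(-9\right) - \left(-20 + 2 \left(-16 - 0\right) + 2 \left(-16 - 0\right) \left(4 + \left(-16 - 0\right)^{2} - \left(-16 - 0\right)\right)\right) = -405 - \left(-20 + 2 \left(-16 + 0\right) + 2 \left(-16 + 0\right) \left(4 + \left(-16 + 0\right)^{2} - \left(-16 + 0\right)\right)\right) = -405 - \left(-52 - 32 \left(4 + \left(-16\right)^{2} - -16\right)\right) = -405 + \left(32 + 20 - - 32 \left(4 + 256 + 16\right)\right) = -405 + \left(32 + 20 - \left(-32\right) 276\right) = -405 + \left(32 + 20 + 8832\right) = -405 + 8884 = 8479$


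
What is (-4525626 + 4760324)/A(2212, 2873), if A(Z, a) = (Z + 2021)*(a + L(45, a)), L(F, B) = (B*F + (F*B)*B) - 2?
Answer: 234698/1572847178913 ≈ 1.4922e-7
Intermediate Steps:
L(F, B) = -2 + B*F + F*B² (L(F, B) = (B*F + (B*F)*B) - 2 = (B*F + F*B²) - 2 = -2 + B*F + F*B²)
A(Z, a) = (2021 + Z)*(-2 + 45*a² + 46*a) (A(Z, a) = (Z + 2021)*(a + (-2 + a*45 + 45*a²)) = (2021 + Z)*(a + (-2 + 45*a + 45*a²)) = (2021 + Z)*(-2 + 45*a² + 46*a))
(-4525626 + 4760324)/A(2212, 2873) = (-4525626 + 4760324)/(-4042 + 90945*2873² + 92966*2873 + 2212*2873 + 2212*(-2 + 45*2873 + 45*2873²)) = 234698/(-4042 + 90945*8254129 + 267091318 + 6355076 + 2212*(-2 + 129285 + 45*8254129)) = 234698/(-4042 + 750671761905 + 267091318 + 6355076 + 2212*(-2 + 129285 + 371435805)) = 234698/(-4042 + 750671761905 + 267091318 + 6355076 + 2212*371565088) = 234698/(-4042 + 750671761905 + 267091318 + 6355076 + 821901974656) = 234698/1572847178913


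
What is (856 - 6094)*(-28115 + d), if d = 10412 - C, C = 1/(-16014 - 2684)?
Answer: 866917004967/9349 ≈ 9.2728e+7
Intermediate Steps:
C = -1/18698 (C = 1/(-18698) = -1/18698 ≈ -5.3482e-5)
d = 194683577/18698 (d = 10412 - 1*(-1/18698) = 10412 + 1/18698 = 194683577/18698 ≈ 10412.)
(856 - 6094)*(-28115 + d) = (856 - 6094)*(-28115 + 194683577/18698) = -5238*(-331010693/18698) = 866917004967/9349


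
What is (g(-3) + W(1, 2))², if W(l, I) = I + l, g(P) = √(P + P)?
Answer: (3 + I*√6)² ≈ 3.0 + 14.697*I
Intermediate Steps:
g(P) = √2*√P (g(P) = √(2*P) = √2*√P)
(g(-3) + W(1, 2))² = (√2*√(-3) + (2 + 1))² = (√2*(I*√3) + 3)² = (I*√6 + 3)² = (3 + I*√6)²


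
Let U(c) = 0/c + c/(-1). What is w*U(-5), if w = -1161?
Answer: -5805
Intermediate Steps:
U(c) = -c (U(c) = 0 + c*(-1) = 0 - c = -c)
w*U(-5) = -(-1161)*(-5) = -1161*5 = -5805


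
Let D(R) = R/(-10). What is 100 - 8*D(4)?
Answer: 516/5 ≈ 103.20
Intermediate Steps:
D(R) = -R/10 (D(R) = R*(-⅒) = -R/10)
100 - 8*D(4) = 100 - (-4)*4/5 = 100 - 8*(-⅖) = 100 + 16/5 = 516/5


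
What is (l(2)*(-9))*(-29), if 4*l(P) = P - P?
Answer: 0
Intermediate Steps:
l(P) = 0 (l(P) = (P - P)/4 = (¼)*0 = 0)
(l(2)*(-9))*(-29) = (0*(-9))*(-29) = 0*(-29) = 0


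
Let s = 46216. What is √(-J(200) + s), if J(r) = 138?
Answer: √46078 ≈ 214.66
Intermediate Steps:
√(-J(200) + s) = √(-1*138 + 46216) = √(-138 + 46216) = √46078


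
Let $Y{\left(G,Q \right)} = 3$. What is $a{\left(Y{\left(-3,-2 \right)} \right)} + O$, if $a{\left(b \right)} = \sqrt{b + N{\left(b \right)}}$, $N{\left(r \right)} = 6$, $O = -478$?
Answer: $-475$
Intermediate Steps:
$a{\left(b \right)} = \sqrt{6 + b}$ ($a{\left(b \right)} = \sqrt{b + 6} = \sqrt{6 + b}$)
$a{\left(Y{\left(-3,-2 \right)} \right)} + O = \sqrt{6 + 3} - 478 = \sqrt{9} - 478 = 3 - 478 = -475$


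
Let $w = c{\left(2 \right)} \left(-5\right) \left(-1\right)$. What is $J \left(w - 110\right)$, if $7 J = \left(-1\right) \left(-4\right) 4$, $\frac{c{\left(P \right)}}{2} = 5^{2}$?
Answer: $320$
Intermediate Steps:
$c{\left(P \right)} = 50$ ($c{\left(P \right)} = 2 \cdot 5^{2} = 2 \cdot 25 = 50$)
$w = 250$ ($w = 50 \left(-5\right) \left(-1\right) = \left(-250\right) \left(-1\right) = 250$)
$J = \frac{16}{7}$ ($J = \frac{\left(-1\right) \left(-4\right) 4}{7} = \frac{4 \cdot 4}{7} = \frac{1}{7} \cdot 16 = \frac{16}{7} \approx 2.2857$)
$J \left(w - 110\right) = \frac{16 \left(250 - 110\right)}{7} = \frac{16}{7} \cdot 140 = 320$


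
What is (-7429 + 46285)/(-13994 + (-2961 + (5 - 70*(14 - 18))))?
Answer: -19428/8335 ≈ -2.3309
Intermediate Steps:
(-7429 + 46285)/(-13994 + (-2961 + (5 - 70*(14 - 18)))) = 38856/(-13994 + (-2961 + (5 - 70*(-4)))) = 38856/(-13994 + (-2961 + (5 + 280))) = 38856/(-13994 + (-2961 + 285)) = 38856/(-13994 - 2676) = 38856/(-16670) = 38856*(-1/16670) = -19428/8335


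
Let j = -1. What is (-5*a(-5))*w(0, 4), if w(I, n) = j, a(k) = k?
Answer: -25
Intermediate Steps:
w(I, n) = -1
(-5*a(-5))*w(0, 4) = -5*(-5)*(-1) = 25*(-1) = -25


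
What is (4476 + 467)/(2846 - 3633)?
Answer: -4943/787 ≈ -6.2808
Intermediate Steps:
(4476 + 467)/(2846 - 3633) = 4943/(-787) = 4943*(-1/787) = -4943/787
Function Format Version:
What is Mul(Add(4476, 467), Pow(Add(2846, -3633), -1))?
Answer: Rational(-4943, 787) ≈ -6.2808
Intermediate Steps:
Mul(Add(4476, 467), Pow(Add(2846, -3633), -1)) = Mul(4943, Pow(-787, -1)) = Mul(4943, Rational(-1, 787)) = Rational(-4943, 787)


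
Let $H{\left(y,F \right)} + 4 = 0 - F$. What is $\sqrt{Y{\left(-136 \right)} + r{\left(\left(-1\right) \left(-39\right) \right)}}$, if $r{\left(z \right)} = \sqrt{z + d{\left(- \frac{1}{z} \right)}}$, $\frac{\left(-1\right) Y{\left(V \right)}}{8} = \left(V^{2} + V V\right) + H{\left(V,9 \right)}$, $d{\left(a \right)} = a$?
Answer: $\frac{2 \sqrt{-112490118 + 39 \sqrt{3705}}}{39} \approx 543.9 i$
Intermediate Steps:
$H{\left(y,F \right)} = -4 - F$ ($H{\left(y,F \right)} = -4 + \left(0 - F\right) = -4 - F$)
$Y{\left(V \right)} = 104 - 16 V^{2}$ ($Y{\left(V \right)} = - 8 \left(\left(V^{2} + V V\right) - 13\right) = - 8 \left(\left(V^{2} + V^{2}\right) - 13\right) = - 8 \left(2 V^{2} - 13\right) = - 8 \left(-13 + 2 V^{2}\right) = 104 - 16 V^{2}$)
$r{\left(z \right)} = \sqrt{z - \frac{1}{z}}$
$\sqrt{Y{\left(-136 \right)} + r{\left(\left(-1\right) \left(-39\right) \right)}} = \sqrt{\left(104 - 16 \left(-136\right)^{2}\right) + \sqrt{\left(-1\right) \left(-39\right) - \frac{1}{\left(-1\right) \left(-39\right)}}} = \sqrt{\left(104 - 295936\right) + \sqrt{39 - \frac{1}{39}}} = \sqrt{-295832 + \sqrt{39 - \frac{1}{39}}} = \sqrt{-295832 + \sqrt{\frac{1520}{39}}} = \sqrt{-295832 + \frac{4 \sqrt{3705}}{39}}$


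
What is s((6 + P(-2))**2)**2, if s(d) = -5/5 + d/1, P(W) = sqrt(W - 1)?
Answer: 592 + 768*I*sqrt(3) ≈ 592.0 + 1330.2*I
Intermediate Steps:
P(W) = sqrt(-1 + W)
s(d) = -1 + d (s(d) = -5*1/5 + d*1 = -1 + d)
s((6 + P(-2))**2)**2 = (-1 + (6 + sqrt(-1 - 2))**2)**2 = (-1 + (6 + sqrt(-3))**2)**2 = (-1 + (6 + I*sqrt(3))**2)**2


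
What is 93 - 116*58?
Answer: -6635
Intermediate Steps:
93 - 116*58 = 93 - 6728 = -6635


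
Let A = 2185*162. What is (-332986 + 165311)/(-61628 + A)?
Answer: -167675/292342 ≈ -0.57356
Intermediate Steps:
A = 353970
(-332986 + 165311)/(-61628 + A) = (-332986 + 165311)/(-61628 + 353970) = -167675/292342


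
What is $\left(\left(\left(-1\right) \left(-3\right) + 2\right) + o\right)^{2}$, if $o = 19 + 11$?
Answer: $1225$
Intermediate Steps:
$o = 30$
$\left(\left(\left(-1\right) \left(-3\right) + 2\right) + o\right)^{2} = \left(\left(\left(-1\right) \left(-3\right) + 2\right) + 30\right)^{2} = \left(\left(3 + 2\right) + 30\right)^{2} = \left(5 + 30\right)^{2} = 35^{2} = 1225$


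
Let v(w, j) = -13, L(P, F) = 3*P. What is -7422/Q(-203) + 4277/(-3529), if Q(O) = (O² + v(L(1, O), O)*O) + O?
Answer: -212861903/154023205 ≈ -1.3820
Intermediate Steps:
Q(O) = O² - 12*O (Q(O) = (O² - 13*O) + O = O² - 12*O)
-7422/Q(-203) + 4277/(-3529) = -7422*(-1/(203*(-12 - 203))) + 4277/(-3529) = -7422/((-203*(-215))) + 4277*(-1/3529) = -7422/43645 - 4277/3529 = -212861903/154023205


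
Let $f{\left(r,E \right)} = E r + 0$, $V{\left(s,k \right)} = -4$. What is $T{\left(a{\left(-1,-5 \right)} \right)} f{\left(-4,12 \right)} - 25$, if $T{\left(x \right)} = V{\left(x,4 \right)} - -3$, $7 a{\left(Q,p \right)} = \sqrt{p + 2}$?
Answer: $23$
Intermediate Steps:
$a{\left(Q,p \right)} = \frac{\sqrt{2 + p}}{7}$ ($a{\left(Q,p \right)} = \frac{\sqrt{p + 2}}{7} = \frac{\sqrt{2 + p}}{7}$)
$f{\left(r,E \right)} = E r$
$T{\left(x \right)} = -1$ ($T{\left(x \right)} = -4 - -3 = -4 + 3 = -1$)
$T{\left(a{\left(-1,-5 \right)} \right)} f{\left(-4,12 \right)} - 25 = - 12 \left(-4\right) - 25 = \left(-1\right) \left(-48\right) - 25 = 48 - 25 = 23$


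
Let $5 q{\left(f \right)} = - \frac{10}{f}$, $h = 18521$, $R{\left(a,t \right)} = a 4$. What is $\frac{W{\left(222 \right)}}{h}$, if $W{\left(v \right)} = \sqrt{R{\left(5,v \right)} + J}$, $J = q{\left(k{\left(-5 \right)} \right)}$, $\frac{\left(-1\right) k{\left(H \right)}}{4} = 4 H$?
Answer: $\frac{\sqrt{7990}}{370420} \approx 0.00024131$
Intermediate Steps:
$R{\left(a,t \right)} = 4 a$
$k{\left(H \right)} = - 16 H$ ($k{\left(H \right)} = - 4 \cdot 4 H = - 16 H$)
$q{\left(f \right)} = - \frac{2}{f}$ ($q{\left(f \right)} = \frac{\left(-10\right) \frac{1}{f}}{5} = - \frac{2}{f}$)
$J = - \frac{1}{40}$ ($J = - \frac{2}{\left(-16\right) \left(-5\right)} = - \frac{2}{80} = \left(-2\right) \frac{1}{80} = - \frac{1}{40} \approx -0.025$)
$W{\left(v \right)} = \frac{\sqrt{7990}}{20}$ ($W{\left(v \right)} = \sqrt{4 \cdot 5 - \frac{1}{40}} = \sqrt{20 - \frac{1}{40}} = \sqrt{\frac{799}{40}} = \frac{\sqrt{7990}}{20}$)
$\frac{W{\left(222 \right)}}{h} = \frac{\frac{1}{20} \sqrt{7990}}{18521} = \frac{\sqrt{7990}}{20} \cdot \frac{1}{18521} = \frac{\sqrt{7990}}{370420}$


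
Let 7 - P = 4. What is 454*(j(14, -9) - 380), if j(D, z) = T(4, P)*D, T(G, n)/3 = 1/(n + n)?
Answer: -169342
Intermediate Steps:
P = 3 (P = 7 - 1*4 = 7 - 4 = 3)
T(G, n) = 3/(2*n) (T(G, n) = 3/(n + n) = 3/((2*n)) = 3*(1/(2*n)) = 3/(2*n))
j(D, z) = D/2 (j(D, z) = ((3/2)/3)*D = ((3/2)*(⅓))*D = D/2)
454*(j(14, -9) - 380) = 454*((½)*14 - 380) = 454*(7 - 380) = 454*(-373) = -169342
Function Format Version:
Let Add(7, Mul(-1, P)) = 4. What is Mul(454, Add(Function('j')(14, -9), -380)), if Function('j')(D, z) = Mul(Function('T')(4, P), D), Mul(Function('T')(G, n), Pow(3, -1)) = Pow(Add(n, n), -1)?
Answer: -169342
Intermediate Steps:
P = 3 (P = Add(7, Mul(-1, 4)) = Add(7, -4) = 3)
Function('T')(G, n) = Mul(Rational(3, 2), Pow(n, -1)) (Function('T')(G, n) = Mul(3, Pow(Add(n, n), -1)) = Mul(3, Pow(Mul(2, n), -1)) = Mul(3, Mul(Rational(1, 2), Pow(n, -1))) = Mul(Rational(3, 2), Pow(n, -1)))
Function('j')(D, z) = Mul(Rational(1, 2), D) (Function('j')(D, z) = Mul(Mul(Rational(3, 2), Pow(3, -1)), D) = Mul(Mul(Rational(3, 2), Rational(1, 3)), D) = Mul(Rational(1, 2), D))
Mul(454, Add(Function('j')(14, -9), -380)) = Mul(454, Add(Mul(Rational(1, 2), 14), -380)) = Mul(454, Add(7, -380)) = Mul(454, -373) = -169342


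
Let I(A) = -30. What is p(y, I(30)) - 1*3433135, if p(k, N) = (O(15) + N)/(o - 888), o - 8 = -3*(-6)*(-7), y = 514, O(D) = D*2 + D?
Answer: -3453733825/1006 ≈ -3.4331e+6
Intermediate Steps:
O(D) = 3*D (O(D) = 2*D + D = 3*D)
o = -118 (o = 8 - 3*(-6)*(-7) = 8 + 18*(-7) = 8 - 126 = -118)
p(k, N) = -45/1006 - N/1006 (p(k, N) = (3*15 + N)/(-118 - 888) = (45 + N)/(-1006) = (45 + N)*(-1/1006) = -45/1006 - N/1006)
p(y, I(30)) - 1*3433135 = (-45/1006 - 1/1006*(-30)) - 1*3433135 = (-45/1006 + 15/503) - 3433135 = -15/1006 - 3433135 = -3453733825/1006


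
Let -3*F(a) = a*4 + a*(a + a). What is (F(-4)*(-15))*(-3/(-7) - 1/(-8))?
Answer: 310/7 ≈ 44.286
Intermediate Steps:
F(a) = -4*a/3 - 2*a²/3 (F(a) = -(a*4 + a*(a + a))/3 = -(4*a + a*(2*a))/3 = -(4*a + 2*a²)/3 = -(2*a² + 4*a)/3 = -4*a/3 - 2*a²/3)
(F(-4)*(-15))*(-3/(-7) - 1/(-8)) = (-⅔*(-4)*(2 - 4)*(-15))*(-3/(-7) - 1/(-8)) = (-⅔*(-4)*(-2)*(-15))*(-3*(-⅐) - 1*(-⅛)) = (-16/3*(-15))*(3/7 + ⅛) = 80*(31/56) = 310/7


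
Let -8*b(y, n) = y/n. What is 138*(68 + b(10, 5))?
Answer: 18699/2 ≈ 9349.5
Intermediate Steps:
b(y, n) = -y/(8*n)
138*(68 + b(10, 5)) = 138*(68 - 1/8*10/5) = 138*(68 - 1/8*10*1/5) = 138*(68 - 1/4) = 138*(271/4) = 18699/2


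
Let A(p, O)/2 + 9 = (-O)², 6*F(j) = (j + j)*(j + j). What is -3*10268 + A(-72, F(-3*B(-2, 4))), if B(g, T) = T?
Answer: -12390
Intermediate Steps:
F(j) = 2*j²/3 (F(j) = ((j + j)*(j + j))/6 = ((2*j)*(2*j))/6 = (4*j²)/6 = 2*j²/3)
A(p, O) = -18 + 2*O² (A(p, O) = -18 + 2*(-O)² = -18 + 2*O²)
-3*10268 + A(-72, F(-3*B(-2, 4))) = -3*10268 + (-18 + 2*(2*(-3*4)²/3)²) = -30804 + (-18 + 2*((⅔)*(-12)²)²) = -30804 + (-18 + 2*((⅔)*144)²) = -30804 + (-18 + 2*96²) = -30804 + (-18 + 2*9216) = -30804 + (-18 + 18432) = -30804 + 18414 = -12390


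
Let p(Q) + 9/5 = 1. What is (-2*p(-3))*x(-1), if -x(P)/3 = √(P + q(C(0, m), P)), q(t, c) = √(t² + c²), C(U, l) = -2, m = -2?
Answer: -24*√(-1 + √5)/5 ≈ -5.3366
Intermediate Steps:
q(t, c) = √(c² + t²)
p(Q) = -⅘ (p(Q) = -9/5 + 1 = -⅘)
x(P) = -3*√(P + √(4 + P²)) (x(P) = -3*√(P + √(P² + (-2)²)) = -3*√(P + √(P² + 4)) = -3*√(P + √(4 + P²)))
(-2*p(-3))*x(-1) = (-2*(-⅘))*(-3*√(-1 + √(4 + (-1)²))) = 8*(-3*√(-1 + √(4 + 1)))/5 = 8*(-3*√(-1 + √5))/5 = -24*√(-1 + √5)/5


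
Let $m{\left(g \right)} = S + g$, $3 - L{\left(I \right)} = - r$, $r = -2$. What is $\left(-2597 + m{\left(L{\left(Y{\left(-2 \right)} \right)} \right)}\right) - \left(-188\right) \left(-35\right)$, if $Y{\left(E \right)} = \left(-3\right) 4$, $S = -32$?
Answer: $-9208$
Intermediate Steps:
$Y{\left(E \right)} = -12$
$L{\left(I \right)} = 1$ ($L{\left(I \right)} = 3 - \left(-1\right) \left(-2\right) = 3 - 2 = 1$)
$m{\left(g \right)} = -32 + g$
$\left(-2597 + m{\left(L{\left(Y{\left(-2 \right)} \right)} \right)}\right) - \left(-188\right) \left(-35\right) = \left(-2597 + \left(-32 + 1\right)\right) - \left(-188\right) \left(-35\right) = \left(-2597 - 31\right) - 6580 = -2628 - 6580 = -9208$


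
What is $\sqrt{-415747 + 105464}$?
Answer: $i \sqrt{310283} \approx 557.03 i$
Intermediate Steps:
$\sqrt{-415747 + 105464} = \sqrt{-310283} = i \sqrt{310283}$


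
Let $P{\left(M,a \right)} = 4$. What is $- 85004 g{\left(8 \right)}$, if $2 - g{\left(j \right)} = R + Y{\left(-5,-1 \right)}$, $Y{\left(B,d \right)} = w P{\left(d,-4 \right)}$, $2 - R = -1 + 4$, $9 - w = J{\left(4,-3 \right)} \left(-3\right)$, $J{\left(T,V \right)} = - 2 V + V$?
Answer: $5865276$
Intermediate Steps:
$J{\left(T,V \right)} = - V$
$w = 18$ ($w = 9 - \left(-1\right) \left(-3\right) \left(-3\right) = 9 - 3 \left(-3\right) = 9 - -9 = 9 + 9 = 18$)
$R = -1$ ($R = 2 - \left(-1 + 4\right) = 2 - 3 = -1$)
$Y{\left(B,d \right)} = 72$ ($Y{\left(B,d \right)} = 18 \cdot 4 = 72$)
$g{\left(j \right)} = -69$ ($g{\left(j \right)} = 2 - \left(-1 + 72\right) = 2 - 71 = -69$)
$- 85004 g{\left(8 \right)} = \left(-85004\right) \left(-69\right) = 5865276$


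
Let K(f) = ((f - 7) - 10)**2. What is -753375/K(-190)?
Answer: -251125/14283 ≈ -17.582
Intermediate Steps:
K(f) = (-17 + f)**2 (K(f) = ((-7 + f) - 10)**2 = (-17 + f)**2)
-753375/K(-190) = -753375/(-17 - 190)**2 = -753375/((-207)**2) = -753375/42849 = -753375*1/42849 = -251125/14283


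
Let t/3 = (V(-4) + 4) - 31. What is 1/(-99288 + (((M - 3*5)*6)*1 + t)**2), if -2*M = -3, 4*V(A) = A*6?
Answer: -1/66888 ≈ -1.4950e-5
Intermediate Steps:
V(A) = 3*A/2 (V(A) = (A*6)/4 = (6*A)/4 = 3*A/2)
M = 3/2 (M = -1/2*(-3) = 3/2 ≈ 1.5000)
t = -99 (t = 3*(((3/2)*(-4) + 4) - 31) = 3*((-6 + 4) - 31) = 3*(-2 - 31) = 3*(-33) = -99)
1/(-99288 + (((M - 3*5)*6)*1 + t)**2) = 1/(-99288 + (((3/2 - 3*5)*6)*1 - 99)**2) = 1/(-99288 + (((3/2 - 15)*6)*1 - 99)**2) = 1/(-99288 + (-27/2*6*1 - 99)**2) = 1/(-99288 + (-81*1 - 99)**2) = 1/(-99288 + (-81 - 99)**2) = 1/(-99288 + (-180)**2) = 1/(-99288 + 32400) = 1/(-66888) = -1/66888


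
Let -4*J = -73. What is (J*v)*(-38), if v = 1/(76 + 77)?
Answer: -1387/306 ≈ -4.5327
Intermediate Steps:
J = 73/4 (J = -¼*(-73) = 73/4 ≈ 18.250)
v = 1/153 ≈ 0.0065359
(J*v)*(-38) = ((73/4)*(1/153))*(-38) = (73/612)*(-38) = -1387/306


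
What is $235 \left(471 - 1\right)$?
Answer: $110450$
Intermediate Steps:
$235 \left(471 - 1\right) = 235 \cdot 470 = 110450$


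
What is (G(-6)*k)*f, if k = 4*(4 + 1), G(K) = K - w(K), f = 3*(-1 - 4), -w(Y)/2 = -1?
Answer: 2400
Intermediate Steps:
w(Y) = 2 (w(Y) = -2*(-1) = 2)
f = -15 (f = 3*(-5) = -15)
G(K) = -2 + K (G(K) = K - 1*2 = K - 2 = -2 + K)
k = 20 (k = 4*5 = 20)
(G(-6)*k)*f = ((-2 - 6)*20)*(-15) = -8*20*(-15) = -160*(-15) = 2400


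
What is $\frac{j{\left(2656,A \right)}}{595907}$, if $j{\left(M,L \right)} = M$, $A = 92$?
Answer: $\frac{2656}{595907} \approx 0.0044571$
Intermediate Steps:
$\frac{j{\left(2656,A \right)}}{595907} = \frac{2656}{595907}$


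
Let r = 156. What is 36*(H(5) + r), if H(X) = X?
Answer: 5796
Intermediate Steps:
36*(H(5) + r) = 36*(5 + 156) = 36*161 = 5796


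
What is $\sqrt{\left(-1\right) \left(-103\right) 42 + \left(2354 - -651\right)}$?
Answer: $\sqrt{7331} \approx 85.621$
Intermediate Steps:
$\sqrt{\left(-1\right) \left(-103\right) 42 + \left(2354 - -651\right)} = \sqrt{103 \cdot 42 + \left(2354 + 651\right)} = \sqrt{4326 + 3005} = \sqrt{7331}$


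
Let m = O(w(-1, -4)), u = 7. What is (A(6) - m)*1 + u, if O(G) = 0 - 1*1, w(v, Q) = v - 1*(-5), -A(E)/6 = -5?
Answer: 38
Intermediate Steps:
A(E) = 30 (A(E) = -6*(-5) = 30)
w(v, Q) = 5 + v (w(v, Q) = v + 5 = 5 + v)
O(G) = -1 (O(G) = 0 - 1 = -1)
m = -1
(A(6) - m)*1 + u = (30 - 1*(-1))*1 + 7 = (30 + 1)*1 + 7 = 31*1 + 7 = 31 + 7 = 38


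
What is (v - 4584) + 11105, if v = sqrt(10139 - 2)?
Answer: 6521 + sqrt(10137) ≈ 6621.7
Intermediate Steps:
v = sqrt(10137) ≈ 100.68
(v - 4584) + 11105 = (sqrt(10137) - 4584) + 11105 = (-4584 + sqrt(10137)) + 11105 = 6521 + sqrt(10137)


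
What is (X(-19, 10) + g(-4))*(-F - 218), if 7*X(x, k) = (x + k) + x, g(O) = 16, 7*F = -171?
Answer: -16260/7 ≈ -2322.9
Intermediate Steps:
F = -171/7 (F = (1/7)*(-171) = -171/7 ≈ -24.429)
X(x, k) = k/7 + 2*x/7 (X(x, k) = ((x + k) + x)/7 = ((k + x) + x)/7 = (k + 2*x)/7 = k/7 + 2*x/7)
(X(-19, 10) + g(-4))*(-F - 218) = (((1/7)*10 + (2/7)*(-19)) + 16)*(-1*(-171/7) - 218) = ((10/7 - 38/7) + 16)*(171/7 - 218) = (-4 + 16)*(-1355/7) = 12*(-1355/7) = -16260/7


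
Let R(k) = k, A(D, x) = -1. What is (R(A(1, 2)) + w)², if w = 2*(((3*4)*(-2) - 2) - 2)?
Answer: 3249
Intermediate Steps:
w = -56 (w = 2*((12*(-2) - 2) - 2) = 2*((-24 - 2) - 2) = 2*(-26 - 2) = 2*(-28) = -56)
(R(A(1, 2)) + w)² = (-1 - 56)² = (-57)² = 3249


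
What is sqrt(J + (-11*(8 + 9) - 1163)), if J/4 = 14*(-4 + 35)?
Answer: sqrt(386) ≈ 19.647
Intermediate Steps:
J = 1736 (J = 4*(14*(-4 + 35)) = 4*(14*31) = 4*434 = 1736)
sqrt(J + (-11*(8 + 9) - 1163)) = sqrt(1736 + (-11*(8 + 9) - 1163)) = sqrt(1736 + (-11*17 - 1163)) = sqrt(1736 + (-187 - 1163)) = sqrt(1736 - 1350) = sqrt(386)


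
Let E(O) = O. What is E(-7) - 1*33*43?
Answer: -1426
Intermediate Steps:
E(-7) - 1*33*43 = -7 - 1*33*43 = -7 - 33*43 = -7 - 1419 = -1426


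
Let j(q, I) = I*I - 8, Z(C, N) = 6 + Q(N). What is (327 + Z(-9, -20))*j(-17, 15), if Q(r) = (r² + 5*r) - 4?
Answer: 136493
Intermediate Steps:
Q(r) = -4 + r² + 5*r
Z(C, N) = 2 + N² + 5*N (Z(C, N) = 6 + (-4 + N² + 5*N) = 2 + N² + 5*N)
j(q, I) = -8 + I² (j(q, I) = I² - 8 = -8 + I²)
(327 + Z(-9, -20))*j(-17, 15) = (327 + (2 + (-20)² + 5*(-20)))*(-8 + 15²) = (327 + (2 + 400 - 100))*(-8 + 225) = (327 + 302)*217 = 629*217 = 136493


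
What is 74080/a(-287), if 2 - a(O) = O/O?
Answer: 74080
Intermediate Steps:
a(O) = 1 (a(O) = 2 - O/O = 2 - 1*1 = 2 - 1 = 1)
74080/a(-287) = 74080/1 = 74080*1 = 74080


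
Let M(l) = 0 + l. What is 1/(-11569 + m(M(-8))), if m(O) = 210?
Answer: -1/11359 ≈ -8.8036e-5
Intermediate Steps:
M(l) = l
1/(-11569 + m(M(-8))) = 1/(-11569 + 210) = 1/(-11359) = -1/11359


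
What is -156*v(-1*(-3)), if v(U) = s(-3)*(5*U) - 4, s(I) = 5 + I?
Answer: -4056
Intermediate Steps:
v(U) = -4 + 10*U (v(U) = (5 - 3)*(5*U) - 4 = 2*(5*U) - 4 = 10*U - 4 = -4 + 10*U)
-156*v(-1*(-3)) = -156*(-4 + 10*(-1*(-3))) = -156*(-4 + 10*3) = -156*(-4 + 30) = -156*26 = -4056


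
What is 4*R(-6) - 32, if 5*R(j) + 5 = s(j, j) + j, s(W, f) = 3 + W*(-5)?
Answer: -72/5 ≈ -14.400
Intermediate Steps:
s(W, f) = 3 - 5*W
R(j) = -⅖ - 4*j/5 (R(j) = -1 + ((3 - 5*j) + j)/5 = -1 + (3 - 4*j)/5 = -1 + (⅗ - 4*j/5) = -⅖ - 4*j/5)
4*R(-6) - 32 = 4*(-⅖ - ⅘*(-6)) - 32 = 4*(-⅖ + 24/5) - 32 = 4*(22/5) - 32 = 88/5 - 32 = -72/5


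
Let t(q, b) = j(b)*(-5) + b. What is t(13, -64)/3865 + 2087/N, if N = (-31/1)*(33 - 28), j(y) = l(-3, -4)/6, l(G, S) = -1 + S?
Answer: -1938127/143778 ≈ -13.480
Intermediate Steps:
j(y) = -⅚ (j(y) = (-1 - 4)/6 = -5*⅙ = -⅚)
t(q, b) = 25/6 + b (t(q, b) = -⅚*(-5) + b = 25/6 + b)
N = -155 (N = -31*1*5 = -31*5 = -155)
t(13, -64)/3865 + 2087/N = (25/6 - 64)/3865 + 2087/(-155) = -359/6*1/3865 + 2087*(-1/155) = -359/23190 - 2087/155 = -1938127/143778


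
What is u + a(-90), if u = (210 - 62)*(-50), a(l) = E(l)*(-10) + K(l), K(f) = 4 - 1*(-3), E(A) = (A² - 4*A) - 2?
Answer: -91973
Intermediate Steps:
E(A) = -2 + A² - 4*A
K(f) = 7 (K(f) = 4 + 3 = 7)
a(l) = 27 - 10*l² + 40*l (a(l) = (-2 + l² - 4*l)*(-10) + 7 = (20 - 10*l² + 40*l) + 7 = 27 - 10*l² + 40*l)
u = -7400 (u = 148*(-50) = -7400)
u + a(-90) = -7400 + (27 - 10*(-90)² + 40*(-90)) = -7400 + (27 - 10*8100 - 3600) = -7400 + (27 - 81000 - 3600) = -7400 - 84573 = -91973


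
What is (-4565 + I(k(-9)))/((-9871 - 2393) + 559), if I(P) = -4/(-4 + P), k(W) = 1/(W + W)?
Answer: 333173/854465 ≈ 0.38992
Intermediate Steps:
k(W) = 1/(2*W)
(-4565 + I(k(-9)))/((-9871 - 2393) + 559) = (-4565 - 4/(-4 + (½)/(-9)))/((-9871 - 2393) + 559) = (-4565 - 4/(-4 + (½)*(-⅑)))/(-12264 + 559) = (-4565 - 4/(-4 - 1/18))/(-11705) = (-4565 - 4/(-73/18))*(-1/11705) = (-4565 - 4*(-18/73))*(-1/11705) = (-4565 + 72/73)*(-1/11705) = -333173/73*(-1/11705) = 333173/854465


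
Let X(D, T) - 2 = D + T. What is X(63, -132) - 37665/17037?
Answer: -43672/631 ≈ -69.211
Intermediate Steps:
X(D, T) = 2 + D + T (X(D, T) = 2 + (D + T) = 2 + D + T)
X(63, -132) - 37665/17037 = (2 + 63 - 132) - 37665/17037 = -67 - 37665/17037 = -67 - 1*1395/631 = -67 - 1395/631 = -43672/631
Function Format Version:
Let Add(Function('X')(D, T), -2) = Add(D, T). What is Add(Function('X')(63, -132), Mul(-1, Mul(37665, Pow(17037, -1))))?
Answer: Rational(-43672, 631) ≈ -69.211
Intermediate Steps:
Function('X')(D, T) = Add(2, D, T) (Function('X')(D, T) = Add(2, Add(D, T)) = Add(2, D, T))
Add(Function('X')(63, -132), Mul(-1, Mul(37665, Pow(17037, -1)))) = Add(Add(2, 63, -132), Mul(-1, Mul(37665, Pow(17037, -1)))) = Add(-67, Mul(-1, Mul(37665, Rational(1, 17037)))) = Add(-67, Mul(-1, Rational(1395, 631))) = Add(-67, Rational(-1395, 631)) = Rational(-43672, 631)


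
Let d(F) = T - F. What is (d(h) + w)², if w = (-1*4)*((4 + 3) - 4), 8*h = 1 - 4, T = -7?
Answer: 22201/64 ≈ 346.89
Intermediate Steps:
h = -3/8 (h = (1 - 4)/8 = (⅛)*(-3) = -3/8 ≈ -0.37500)
d(F) = -7 - F
w = -12 (w = -4*(7 - 4) = -4*3 = -12)
(d(h) + w)² = ((-7 - 1*(-3/8)) - 12)² = ((-7 + 3/8) - 12)² = (-53/8 - 12)² = (-149/8)² = 22201/64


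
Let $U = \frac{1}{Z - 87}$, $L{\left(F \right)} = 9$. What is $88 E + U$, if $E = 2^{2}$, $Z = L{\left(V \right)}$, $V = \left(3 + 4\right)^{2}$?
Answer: $\frac{27455}{78} \approx 351.99$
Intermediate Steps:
$V = 49$ ($V = 7^{2} = 49$)
$Z = 9$
$E = 4$
$U = - \frac{1}{78}$ ($U = \frac{1}{9 - 87} = \frac{1}{-78} = - \frac{1}{78} \approx -0.012821$)
$88 E + U = 88 \cdot 4 - \frac{1}{78} = 352 - \frac{1}{78} = \frac{27455}{78}$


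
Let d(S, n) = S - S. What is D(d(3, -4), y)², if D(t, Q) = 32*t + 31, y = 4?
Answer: 961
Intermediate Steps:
d(S, n) = 0
D(t, Q) = 31 + 32*t
D(d(3, -4), y)² = (31 + 32*0)² = (31 + 0)² = 31² = 961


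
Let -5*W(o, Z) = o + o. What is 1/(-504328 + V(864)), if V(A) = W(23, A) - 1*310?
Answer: -5/2523236 ≈ -1.9816e-6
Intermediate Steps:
W(o, Z) = -2*o/5 (W(o, Z) = -(o + o)/5 = -2*o/5)
V(A) = -1596/5 (V(A) = -2/5*23 - 1*310 = -46/5 - 310 = -1596/5)
1/(-504328 + V(864)) = 1/(-504328 - 1596/5) = 1/(-2523236/5) = -5/2523236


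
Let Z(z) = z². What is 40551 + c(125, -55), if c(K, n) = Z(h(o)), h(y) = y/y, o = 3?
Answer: 40552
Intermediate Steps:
h(y) = 1
c(K, n) = 1 (c(K, n) = 1² = 1)
40551 + c(125, -55) = 40551 + 1 = 40552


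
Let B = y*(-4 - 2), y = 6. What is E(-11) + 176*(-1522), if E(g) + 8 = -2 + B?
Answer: -267918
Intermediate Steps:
B = -36 (B = 6*(-4 - 2) = 6*(-6) = -36)
E(g) = -46 (E(g) = -8 + (-2 - 36) = -8 - 38 = -46)
E(-11) + 176*(-1522) = -46 + 176*(-1522) = -46 - 267872 = -267918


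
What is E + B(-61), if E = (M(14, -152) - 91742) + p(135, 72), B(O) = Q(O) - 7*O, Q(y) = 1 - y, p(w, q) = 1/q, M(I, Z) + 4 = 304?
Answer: -6548615/72 ≈ -90953.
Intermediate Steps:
M(I, Z) = 300 (M(I, Z) = -4 + 304 = 300)
B(O) = 1 - 8*O (B(O) = (1 - O) - 7*O = 1 - 8*O)
E = -6583823/72 (E = (300 - 91742) + 1/72 = -91442 + 1/72 = -6583823/72 ≈ -91442.)
E + B(-61) = -6583823/72 + (1 - 8*(-61)) = -6583823/72 + (1 + 488) = -6583823/72 + 489 = -6548615/72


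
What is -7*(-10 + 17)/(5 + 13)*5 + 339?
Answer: 5857/18 ≈ 325.39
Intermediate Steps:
-7*(-10 + 17)/(5 + 13)*5 + 339 = -7*7/18*5 + 339 = -7*7*(1/18)*5 + 339 = -49*5/18 + 339 = -7*35/18 + 339 = -245/18 + 339 = 5857/18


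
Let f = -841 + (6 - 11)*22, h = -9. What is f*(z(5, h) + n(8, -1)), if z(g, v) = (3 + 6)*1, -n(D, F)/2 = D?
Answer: 6657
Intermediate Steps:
n(D, F) = -2*D
z(g, v) = 9 (z(g, v) = 9*1 = 9)
f = -951 (f = -841 - 5*22 = -841 - 110 = -951)
f*(z(5, h) + n(8, -1)) = -951*(9 - 2*8) = -951*(9 - 16) = -951*(-7) = 6657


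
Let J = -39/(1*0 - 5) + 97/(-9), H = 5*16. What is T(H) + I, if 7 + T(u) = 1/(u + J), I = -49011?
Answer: -169896343/3466 ≈ -49018.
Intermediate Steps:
H = 80
J = -134/45 (J = -39/(0 - 5) + 97*(-⅑) = -39/(-5) - 97/9 = -39*(-⅕) - 97/9 = 39/5 - 97/9 = -134/45 ≈ -2.9778)
T(u) = -7 + 1/(-134/45 + u) (T(u) = -7 + 1/(u - 134/45) = -7 + 1/(-134/45 + u))
T(H) + I = (983 - 315*80)/(-134 + 45*80) - 49011 = (983 - 25200)/(-134 + 3600) - 49011 = -24217/3466 - 49011 = -169896343/3466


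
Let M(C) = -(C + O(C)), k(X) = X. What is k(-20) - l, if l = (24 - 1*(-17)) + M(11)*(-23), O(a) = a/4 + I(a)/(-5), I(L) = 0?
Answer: -1509/4 ≈ -377.25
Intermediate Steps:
O(a) = a/4 (O(a) = a/4 + 0/(-5) = a*(¼) + 0*(-⅕) = a/4 + 0 = a/4)
M(C) = -5*C/4 (M(C) = -(C + C/4) = -5*C/4)
l = 1429/4 (l = (24 - 1*(-17)) - 5/4*11*(-23) = (24 + 17) - 55/4*(-23) = 41 + 1265/4 = 1429/4 ≈ 357.25)
k(-20) - l = -20 - 1*1429/4 = -20 - 1429/4 = -1509/4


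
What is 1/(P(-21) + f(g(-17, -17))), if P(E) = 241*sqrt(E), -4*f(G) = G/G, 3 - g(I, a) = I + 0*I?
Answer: -4/19515217 - 3856*I*sqrt(21)/19515217 ≈ -2.0497e-7 - 0.00090547*I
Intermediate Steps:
g(I, a) = 3 - I (g(I, a) = 3 - (I + 0*I) = 3 - (I + 0) = 3 - I)
f(G) = -1/4 (f(G) = -G/(4*G) = -1/4*1 = -1/4)
1/(P(-21) + f(g(-17, -17))) = 1/(241*sqrt(-21) - 1/4) = 1/(241*(I*sqrt(21)) - 1/4) = 1/(241*I*sqrt(21) - 1/4) = 1/(-1/4 + 241*I*sqrt(21))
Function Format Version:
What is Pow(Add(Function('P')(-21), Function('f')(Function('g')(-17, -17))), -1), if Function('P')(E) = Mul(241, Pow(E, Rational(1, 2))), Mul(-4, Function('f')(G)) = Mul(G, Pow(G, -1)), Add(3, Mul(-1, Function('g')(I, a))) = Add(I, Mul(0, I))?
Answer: Add(Rational(-4, 19515217), Mul(Rational(-3856, 19515217), I, Pow(21, Rational(1, 2)))) ≈ Add(-2.0497e-7, Mul(-0.00090547, I))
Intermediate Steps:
Function('g')(I, a) = Add(3, Mul(-1, I)) (Function('g')(I, a) = Add(3, Mul(-1, Add(I, Mul(0, I)))) = Add(3, Mul(-1, Add(I, 0))) = Add(3, Mul(-1, I)))
Function('f')(G) = Rational(-1, 4) (Function('f')(G) = Mul(Rational(-1, 4), Mul(G, Pow(G, -1))) = Mul(Rational(-1, 4), 1) = Rational(-1, 4))
Pow(Add(Function('P')(-21), Function('f')(Function('g')(-17, -17))), -1) = Pow(Add(Mul(241, Pow(-21, Rational(1, 2))), Rational(-1, 4)), -1) = Pow(Add(Mul(241, Mul(I, Pow(21, Rational(1, 2)))), Rational(-1, 4)), -1) = Pow(Add(Mul(241, I, Pow(21, Rational(1, 2))), Rational(-1, 4)), -1) = Pow(Add(Rational(-1, 4), Mul(241, I, Pow(21, Rational(1, 2)))), -1)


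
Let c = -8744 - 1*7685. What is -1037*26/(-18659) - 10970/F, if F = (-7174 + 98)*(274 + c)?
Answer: 308189648513/213296216202 ≈ 1.4449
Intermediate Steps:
c = -16429 (c = -8744 - 7685 = -16429)
F = 114312780 (F = (-7174 + 98)*(274 - 16429) = -7076*(-16155) = 114312780)
-1037*26/(-18659) - 10970/F = -1037*26/(-18659) - 10970/114312780 = -26962*(-1/18659) - 10970*1/114312780 = 26962/18659 - 1097/11431278 = 308189648513/213296216202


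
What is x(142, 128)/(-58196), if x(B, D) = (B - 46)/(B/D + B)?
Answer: -512/44418097 ≈ -1.1527e-5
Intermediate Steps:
x(B, D) = (-46 + B)/(B + B/D)
x(142, 128)/(-58196) = (128*(-46 + 142)/(142*(1 + 128)))/(-58196) = (128*(1/142)*96/129)*(-1/58196) = (128*(1/142)*(1/129)*96)*(-1/58196) = (2048/3053)*(-1/58196) = -512/44418097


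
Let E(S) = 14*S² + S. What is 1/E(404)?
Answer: 1/2285428 ≈ 4.3755e-7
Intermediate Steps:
E(S) = S + 14*S²
1/E(404) = 1/(404*(1 + 14*404)) = 1/(404*(1 + 5656)) = 1/(404*5657) = 1/2285428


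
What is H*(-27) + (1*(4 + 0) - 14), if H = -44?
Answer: 1178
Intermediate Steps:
H*(-27) + (1*(4 + 0) - 14) = -44*(-27) + (1*(4 + 0) - 14) = 1188 + (1*4 - 14) = 1188 + (4 - 14) = 1188 - 10 = 1178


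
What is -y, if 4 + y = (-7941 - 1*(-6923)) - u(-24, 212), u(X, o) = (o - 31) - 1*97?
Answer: 1106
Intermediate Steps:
u(X, o) = -128 + o (u(X, o) = (-31 + o) - 97 = -128 + o)
y = -1106 (y = -4 + ((-7941 - 1*(-6923)) - (-128 + 212)) = -4 + ((-7941 + 6923) - 1*84) = -4 + (-1018 - 84) = -4 - 1102 = -1106)
-y = -1*(-1106) = 1106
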